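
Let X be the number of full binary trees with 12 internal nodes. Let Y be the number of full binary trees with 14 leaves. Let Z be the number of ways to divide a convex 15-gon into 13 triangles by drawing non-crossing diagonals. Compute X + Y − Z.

The number of full binary trees on 12 internal nodes is the Catalan number C_12. So X = C_12 = 208012.
Full binary trees with 14 leaves have 14−1 = 13 internal nodes, so there are C_13 of them. So Y = C_13 = 742900.
A convex 15-gon is triangulated into 13 triangles, and the number of such triangulations is the Catalan number C_{15−2} = C_13. So Z = C_13 = 742900.
X + Y − Z = 208012 + 742900 − 742900 = 208012.

208012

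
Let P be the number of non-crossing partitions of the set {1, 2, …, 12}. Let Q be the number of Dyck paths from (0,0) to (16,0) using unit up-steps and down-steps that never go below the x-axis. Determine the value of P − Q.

Non-crossing partitions of an n-element set are counted by C_n; here n = 12. So P = C_12 = 208012.
Paths of 8 up- and 8 down-steps that never dip below the axis are Dyck paths; their count is C_8. So Q = C_8 = 1430.
P − Q = 208012 − 1430 = 206582.

206582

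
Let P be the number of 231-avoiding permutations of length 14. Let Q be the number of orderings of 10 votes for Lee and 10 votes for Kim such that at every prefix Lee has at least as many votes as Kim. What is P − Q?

2657644

For any fixed pattern of length 3, the pattern-avoiding permutations of [14] number C_14. So P = C_14 = 2674440.
Reading a vote for the leader as '(' and for the other as ')' turns such a sequence into a balanced string of 10 pairs, so the count is C_10. So Q = C_10 = 16796.
P − Q = 2674440 − 16796 = 2657644.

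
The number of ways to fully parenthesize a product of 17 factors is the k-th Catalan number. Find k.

16

Bracketing 17 factors into binary products is counted by C_{17−1} = C_16.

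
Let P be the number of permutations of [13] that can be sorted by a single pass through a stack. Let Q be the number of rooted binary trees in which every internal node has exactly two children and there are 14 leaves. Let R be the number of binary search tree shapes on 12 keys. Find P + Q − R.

1277788

By Knuth's characterisation, the stack-sortable permutations of length 13 are the 231-avoiders, numbering C_13. So P = C_13 = 742900.
A full binary tree with L leaves has L−1 internal nodes and is counted by C_{L−1}; L = 14 gives C_13. So Q = C_13 = 742900.
Binary trees (left/right distinguished) on n nodes are counted by C_n; here n = 12. So R = C_12 = 208012.
P + Q − R = 742900 + 742900 − 208012 = 1277788.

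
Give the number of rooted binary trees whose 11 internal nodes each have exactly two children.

The number of full binary trees on 11 internal nodes is the Catalan number C_11.
C_11 = 58786.

58786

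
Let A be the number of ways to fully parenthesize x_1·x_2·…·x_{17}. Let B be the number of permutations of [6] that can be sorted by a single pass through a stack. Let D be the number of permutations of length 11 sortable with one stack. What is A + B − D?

Parenthesizations of m factors correspond to full binary trees with m leaves, counted by C_{m−1}; m = 17 gives C_16. So A = C_16 = 35357670.
Stack-sortable permutations are exactly the 231-avoiding ones, counted by C_n; here n = 6. So B = C_6 = 132.
Stack-sortable permutations are exactly the 231-avoiding ones, counted by C_n; here n = 11. So D = C_11 = 58786.
A + B − D = 35357670 + 132 − 58786 = 35299016.

35299016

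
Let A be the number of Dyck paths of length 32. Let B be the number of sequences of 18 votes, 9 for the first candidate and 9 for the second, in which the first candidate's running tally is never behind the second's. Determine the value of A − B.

Paths of 16 up- and 16 down-steps that never dip below the axis are Dyck paths; their count is C_16. So A = C_16 = 35357670.
Ballot sequences with n votes each where one side never trails are Dyck words, counted by C_n; here n = 9. So B = C_9 = 4862.
A − B = 35357670 − 4862 = 35352808.

35352808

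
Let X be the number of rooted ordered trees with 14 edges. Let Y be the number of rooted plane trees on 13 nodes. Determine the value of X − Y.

2466428

Rooted ordered trees with n edges are counted by C_n; here n = 14. So X = C_14 = 2674440.
Rooted ordered (plane) trees on m nodes have m−1 edges and are counted by C_{m−1}; m = 13 gives C_12. So Y = C_12 = 208012.
X − Y = 2674440 − 208012 = 2466428.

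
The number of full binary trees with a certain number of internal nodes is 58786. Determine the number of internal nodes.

11

Full binary trees with n internal nodes are counted by C_n; 58786 = C_11.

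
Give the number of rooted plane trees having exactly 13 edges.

A rooted plane tree with 13 edges has 14 nodes, and the count is C_13.
C_13 = C_12 · 2(2·12+1)/(12+2) = 208012 · 50/14 = 742900.

742900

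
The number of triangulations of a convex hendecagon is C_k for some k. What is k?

A convex 11-gon is triangulated into 9 triangles, and the number of such triangulations is the Catalan number C_{11−2} = C_9.

9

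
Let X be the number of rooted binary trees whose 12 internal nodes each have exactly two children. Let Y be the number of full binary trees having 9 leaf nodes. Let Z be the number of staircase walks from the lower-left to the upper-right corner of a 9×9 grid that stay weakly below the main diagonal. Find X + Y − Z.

204580

The number of full binary trees on 12 internal nodes is the Catalan number C_12. So X = C_12 = 208012.
A full binary tree with L leaves has L−1 internal nodes and is counted by C_{L−1}; L = 9 gives C_8. So Y = C_8 = 1430.
Monotone paths in an n×n grid that stay weakly below the diagonal are counted by C_n; here n = 9. So Z = C_9 = 4862.
X + Y − Z = 208012 + 1430 − 4862 = 204580.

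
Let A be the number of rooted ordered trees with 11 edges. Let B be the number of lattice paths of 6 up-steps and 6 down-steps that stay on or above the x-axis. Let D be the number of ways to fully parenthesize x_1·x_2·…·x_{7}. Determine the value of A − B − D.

Rooted ordered trees with n edges are counted by C_n; here n = 11. So A = C_11 = 58786.
Paths of 6 up- and 6 down-steps that never dip below the axis are Dyck paths; their count is C_6. So B = C_6 = 132.
Parenthesizations of m factors correspond to full binary trees with m leaves, counted by C_{m−1}; m = 7 gives C_6. So D = C_6 = 132.
A − B − D = 58786 − 132 − 132 = 58522.

58522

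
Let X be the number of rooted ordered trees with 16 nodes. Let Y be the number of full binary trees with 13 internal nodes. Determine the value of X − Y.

8951945

Rooted ordered (plane) trees on m nodes have m−1 edges and are counted by C_{m−1}; m = 16 gives C_15. So X = C_15 = 9694845.
Full binary trees with n internal nodes are counted by C_n; here n = 13. So Y = C_13 = 742900.
X − Y = 9694845 − 742900 = 8951945.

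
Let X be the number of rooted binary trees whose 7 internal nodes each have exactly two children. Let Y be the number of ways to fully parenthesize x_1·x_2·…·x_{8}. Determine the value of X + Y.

858

Full binary trees with n internal nodes are counted by C_n; here n = 7. So X = C_7 = 429.
Bracketing 8 factors into binary products is counted by C_{8−1} = C_7. So Y = C_7 = 429.
X + Y = 429 + 429 = 858.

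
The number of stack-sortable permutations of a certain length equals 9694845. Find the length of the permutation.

Stack-sortable permutations of [n] are counted by C_n, and C_15 = 9694845.

15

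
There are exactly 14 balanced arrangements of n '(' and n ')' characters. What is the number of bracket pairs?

4

Balanced strings of n bracket-pairs are counted by C_n. Since C_4 = 14, the index is 4.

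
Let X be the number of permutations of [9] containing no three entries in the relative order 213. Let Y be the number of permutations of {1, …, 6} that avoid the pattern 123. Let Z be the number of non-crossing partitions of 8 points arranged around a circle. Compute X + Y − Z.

3564

Permutations of [n] avoiding any single length-3 pattern are counted by C_n; here n = 9. So X = C_9 = 4862.
For any fixed pattern of length 3, the pattern-avoiding permutations of [6] number C_6. So Y = C_6 = 132.
Non-crossing partitions of an n-element set are counted by C_n; here n = 8. So Z = C_8 = 1430.
X + Y − Z = 4862 + 132 − 1430 = 3564.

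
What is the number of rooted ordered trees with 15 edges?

A rooted plane tree with 15 edges has 16 nodes, and the count is C_15.
C_15 = C_14 · 2(2·14+1)/(14+2) = 2674440 · 58/16 = 9694845.

9694845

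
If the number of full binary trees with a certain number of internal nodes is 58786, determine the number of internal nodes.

Full binary trees with n internal nodes are counted by C_n. The Catalan number equal to 58786 is C_11.

11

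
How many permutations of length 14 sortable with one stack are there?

2674440

Stack-sortable permutations are exactly the 231-avoiding ones, counted by C_n; here n = 14.
C_14 = 2674440.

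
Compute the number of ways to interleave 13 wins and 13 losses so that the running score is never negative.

742900

Reading a vote for the leader as '(' and for the other as ')' turns such a sequence into a balanced string of 13 pairs, so the count is C_13.
C_13 = C(26,13)/14 = 10400600/14 = 742900.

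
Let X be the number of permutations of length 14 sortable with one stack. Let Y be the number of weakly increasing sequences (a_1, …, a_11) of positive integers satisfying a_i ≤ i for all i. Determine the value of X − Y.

Stack-sortable permutations are exactly the 231-avoiding ones, counted by C_n; here n = 14. So X = C_14 = 2674440.
Such sub-staircase sequences of length n are counted by C_n; here n = 11. So Y = C_11 = 58786.
X − Y = 2674440 − 58786 = 2615654.

2615654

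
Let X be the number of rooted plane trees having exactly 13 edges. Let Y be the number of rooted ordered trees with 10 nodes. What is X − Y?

A rooted plane tree with 13 edges has 14 nodes, and the count is C_13. So X = C_13 = 742900.
A rooted plane tree on 10 nodes has 9 edges, and such trees are counted by C_9. So Y = C_9 = 4862.
X − Y = 742900 − 4862 = 738038.

738038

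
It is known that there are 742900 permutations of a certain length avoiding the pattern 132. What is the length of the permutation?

Permutations of [n] avoiding a fixed length-3 pattern are counted by C_n; 742900 = C_13.

13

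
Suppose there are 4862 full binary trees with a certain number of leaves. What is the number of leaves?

Full binary trees with L leaves are counted by C_{L−1}; 4862 = C_9.
So the index is 9, and the number of leaves is 9 + 1 = 10.

10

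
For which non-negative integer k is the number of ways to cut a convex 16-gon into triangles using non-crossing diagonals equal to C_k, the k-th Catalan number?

The number of triangulations of a 16-gon is the Catalan number C_14 (index = sides − 2).

14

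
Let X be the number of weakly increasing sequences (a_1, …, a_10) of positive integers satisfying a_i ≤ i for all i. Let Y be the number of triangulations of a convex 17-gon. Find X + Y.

Weakly increasing sequences with a_i ≤ i biject with Dyck paths of semilength 10, so there are C_10. So X = C_10 = 16796.
Triangulations of a convex m-gon are counted by C_{m−2}; with m = 17 this is C_15. So Y = C_15 = 9694845.
X + Y = 16796 + 9694845 = 9711641.

9711641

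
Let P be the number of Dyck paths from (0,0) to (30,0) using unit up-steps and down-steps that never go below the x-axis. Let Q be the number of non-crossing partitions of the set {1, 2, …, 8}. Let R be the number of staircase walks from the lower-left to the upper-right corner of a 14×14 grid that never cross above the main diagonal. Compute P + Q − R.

7021835

A Dyck path with 15 up-steps and 15 down-steps has semilength 15, so there are C_15 of them. So P = C_15 = 9694845.
Non-crossing partitions of an n-element set are counted by C_n; here n = 8. So Q = C_8 = 1430.
Sub-diagonal monotone paths from (0,0) to (14,14) biject with Dyck paths of semilength 14, giving C_14. So R = C_14 = 2674440.
P + Q − R = 9694845 + 1430 − 2674440 = 7021835.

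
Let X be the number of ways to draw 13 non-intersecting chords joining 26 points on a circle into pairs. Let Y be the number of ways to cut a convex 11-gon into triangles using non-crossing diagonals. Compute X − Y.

738038

Non-crossing perfect matchings of 2n points on a circle are counted by C_n; with 26 points, n = 13. So X = C_13 = 742900.
Triangulations of a convex m-gon are counted by C_{m−2}; with m = 11 this is C_9. So Y = C_9 = 4862.
X − Y = 742900 − 4862 = 738038.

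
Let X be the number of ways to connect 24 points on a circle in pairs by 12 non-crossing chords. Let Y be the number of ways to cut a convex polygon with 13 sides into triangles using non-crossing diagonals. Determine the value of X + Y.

266798

Pairing 24 circle points by 12 non-crossing chords gives C_12 matchings. So X = C_12 = 208012.
Triangulations of a convex m-gon are counted by C_{m−2}; with m = 13 this is C_11. So Y = C_11 = 58786.
X + Y = 208012 + 58786 = 266798.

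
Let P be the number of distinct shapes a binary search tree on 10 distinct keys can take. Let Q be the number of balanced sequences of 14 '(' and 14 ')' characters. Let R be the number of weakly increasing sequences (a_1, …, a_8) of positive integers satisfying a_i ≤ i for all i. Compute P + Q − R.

Rooted binary trees with 10 nodes (each child slot possibly empty) number C_10. So P = C_10 = 16796.
Balanced strings of n pairs of brackets are counted by C_n; here n = 14. So Q = C_14 = 2674440.
Such sub-staircase sequences of length n are counted by C_n; here n = 8. So R = C_8 = 1430.
P + Q − R = 16796 + 2674440 − 1430 = 2689806.

2689806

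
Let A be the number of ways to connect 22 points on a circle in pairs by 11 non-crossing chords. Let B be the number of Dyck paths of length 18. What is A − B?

Pairing 22 circle points by 11 non-crossing chords gives C_11 matchings. So A = C_11 = 58786.
Paths of 9 up- and 9 down-steps that never dip below the axis are Dyck paths; their count is C_9. So B = C_9 = 4862.
A − B = 58786 − 4862 = 53924.

53924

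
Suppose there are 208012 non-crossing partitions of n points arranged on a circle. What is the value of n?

12

Non-crossing partitions of [n] are counted by C_n; 208012 = C_12.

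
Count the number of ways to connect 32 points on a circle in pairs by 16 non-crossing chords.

35357670

Pairing 32 circle points by 16 non-crossing chords gives C_16 matchings.
C_16 = C_15 · 2(2·15+1)/(15+2) = 9694845 · 62/17 = 35357670.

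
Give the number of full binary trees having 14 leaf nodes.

742900

A full binary tree with L leaves has L−1 internal nodes and is counted by C_{L−1}; L = 14 gives C_13.
C_13 = C(26,13)/14 = 10400600/14 = 742900.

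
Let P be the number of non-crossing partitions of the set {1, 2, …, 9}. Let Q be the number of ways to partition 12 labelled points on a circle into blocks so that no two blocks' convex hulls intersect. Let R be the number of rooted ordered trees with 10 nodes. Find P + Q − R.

208012

Non-crossing partitions of an n-element set are counted by C_n; here n = 9. So P = C_9 = 4862.
The non-crossing partitions of [12] form a lattice of size C_12. So Q = C_12 = 208012.
Rooted ordered (plane) trees on m nodes have m−1 edges and are counted by C_{m−1}; m = 10 gives C_9. So R = C_9 = 4862.
P + Q − R = 4862 + 208012 − 4862 = 208012.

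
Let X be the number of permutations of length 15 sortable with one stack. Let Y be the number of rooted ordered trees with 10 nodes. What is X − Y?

Stack-sortable permutations are exactly the 231-avoiding ones, counted by C_n; here n = 15. So X = C_15 = 9694845.
Rooted ordered (plane) trees on m nodes have m−1 edges and are counted by C_{m−1}; m = 10 gives C_9. So Y = C_9 = 4862.
X − Y = 9694845 − 4862 = 9689983.

9689983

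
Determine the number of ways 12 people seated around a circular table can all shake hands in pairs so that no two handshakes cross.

Non-crossing handshake pairings of 2n people are counted by C_n; 12 people gives n = 6.
C_6 = 132.

132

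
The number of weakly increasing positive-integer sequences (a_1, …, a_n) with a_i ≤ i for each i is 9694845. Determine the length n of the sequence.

15

Such sub-staircase sequences of length n are counted by C_n. Since C_15 = 9694845, the index is 15.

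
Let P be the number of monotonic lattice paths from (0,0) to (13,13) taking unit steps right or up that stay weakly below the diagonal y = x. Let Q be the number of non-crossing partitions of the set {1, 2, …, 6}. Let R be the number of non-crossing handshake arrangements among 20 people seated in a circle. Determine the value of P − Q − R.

Monotone paths in an n×n grid that stay weakly below the diagonal are counted by C_n; here n = 13. So P = C_13 = 742900.
The non-crossing partitions of [6] form a lattice of size C_6. So Q = C_6 = 132.
Non-crossing handshake pairings of 2n people are counted by C_n; 20 people gives n = 10. So R = C_10 = 16796.
P − Q − R = 742900 − 132 − 16796 = 725972.

725972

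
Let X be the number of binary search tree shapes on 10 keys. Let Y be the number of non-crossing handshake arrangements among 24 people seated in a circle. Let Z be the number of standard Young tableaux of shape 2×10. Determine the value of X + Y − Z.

Rooted binary trees with 10 nodes (each child slot possibly empty) number C_10. So X = C_10 = 16796.
Non-crossing handshake pairings of 2n people are counted by C_n; 24 people gives n = 12. So Y = C_12 = 208012.
By the hook-length formula (or a Dyck-path bijection), SYT of shape 2×10 number C_10. So Z = C_10 = 16796.
X + Y − Z = 16796 + 208012 − 16796 = 208012.

208012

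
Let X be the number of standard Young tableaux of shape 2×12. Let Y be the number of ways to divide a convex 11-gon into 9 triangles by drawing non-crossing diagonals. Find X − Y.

By the hook-length formula (or a Dyck-path bijection), SYT of shape 2×12 number C_12. So X = C_12 = 208012.
The number of triangulations of an 11-gon is the Catalan number C_9 (index = sides − 2). So Y = C_9 = 4862.
X − Y = 208012 − 4862 = 203150.

203150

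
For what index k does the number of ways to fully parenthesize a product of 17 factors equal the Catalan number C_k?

Ways to associate a product of 17 factors correspond to binary trees on 17 leaves, so the count is C_16.

16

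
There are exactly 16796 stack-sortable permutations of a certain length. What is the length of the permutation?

Stack-sortable permutations of [n] are counted by C_n. Since C_10 = 16796, the index is 10.

10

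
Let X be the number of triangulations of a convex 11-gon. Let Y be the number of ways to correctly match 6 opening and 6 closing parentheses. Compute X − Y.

The number of triangulations of an 11-gon is the Catalan number C_9 (index = sides − 2). So X = C_9 = 4862.
A balanced arrangement of 6 bracket pairs is a Dyck word of semilength 6, so the count is C_6. So Y = C_6 = 132.
X − Y = 4862 − 132 = 4730.

4730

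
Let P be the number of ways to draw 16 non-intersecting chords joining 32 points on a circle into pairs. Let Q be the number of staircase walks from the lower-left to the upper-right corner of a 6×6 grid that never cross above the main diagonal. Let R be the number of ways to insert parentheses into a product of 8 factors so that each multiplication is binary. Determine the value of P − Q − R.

35357109

Non-crossing perfect matchings of 2n points on a circle are counted by C_n; with 32 points, n = 16. So P = C_16 = 35357670.
Sub-diagonal monotone paths from (0,0) to (6,6) biject with Dyck paths of semilength 6, giving C_6. So Q = C_6 = 132.
Parenthesizations of m factors correspond to full binary trees with m leaves, counted by C_{m−1}; m = 8 gives C_7. So R = C_7 = 429.
P − Q − R = 35357670 − 132 − 429 = 35357109.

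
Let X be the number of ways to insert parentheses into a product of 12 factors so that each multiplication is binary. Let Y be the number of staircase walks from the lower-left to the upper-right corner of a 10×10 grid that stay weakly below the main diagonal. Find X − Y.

Parenthesizations of m factors correspond to full binary trees with m leaves, counted by C_{m−1}; m = 12 gives C_11. So X = C_11 = 58786.
Sub-diagonal monotone paths from (0,0) to (10,10) biject with Dyck paths of semilength 10, giving C_10. So Y = C_10 = 16796.
X − Y = 58786 − 16796 = 41990.

41990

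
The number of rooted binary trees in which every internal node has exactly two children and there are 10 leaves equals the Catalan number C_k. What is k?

9

A full binary tree with L leaves has L−1 internal nodes and is counted by C_{L−1}; L = 10 gives C_9.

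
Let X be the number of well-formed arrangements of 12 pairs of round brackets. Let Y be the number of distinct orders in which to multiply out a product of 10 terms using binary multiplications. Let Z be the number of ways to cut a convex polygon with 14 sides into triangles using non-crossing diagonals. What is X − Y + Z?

With 12 pairs the number of balanced bracket strings is the Catalan number C_12. So X = C_12 = 208012.
Parenthesizations of m factors correspond to full binary trees with m leaves, counted by C_{m−1}; m = 10 gives C_9. So Y = C_9 = 4862.
The number of triangulations of a 14-gon is the Catalan number C_12 (index = sides − 2). So Z = C_12 = 208012.
X − Y + Z = 208012 − 4862 + 208012 = 411162.

411162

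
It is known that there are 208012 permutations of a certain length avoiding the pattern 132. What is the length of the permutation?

Permutations of [n] avoiding a fixed length-3 pattern are counted by C_n. The Catalan number equal to 208012 is C_12.

12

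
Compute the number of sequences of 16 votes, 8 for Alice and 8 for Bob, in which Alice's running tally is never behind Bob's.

1430

Ballot sequences with n votes each where one side never trails are Dyck words, counted by C_n; here n = 8.
C_8 = C(16,8)/9 = 12870/9 = 1430.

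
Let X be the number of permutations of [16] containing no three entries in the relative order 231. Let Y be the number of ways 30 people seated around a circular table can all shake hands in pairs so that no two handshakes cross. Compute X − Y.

25662825

Permutations of [n] avoiding any single length-3 pattern are counted by C_n; here n = 16. So X = C_16 = 35357670.
With 30 = 2·15 people, non-crossing handshake pairings are non-crossing perfect matchings on a circle, counted by C_15. So Y = C_15 = 9694845.
X − Y = 35357670 − 9694845 = 25662825.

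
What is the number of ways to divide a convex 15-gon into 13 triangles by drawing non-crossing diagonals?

742900

A convex 15-gon is triangulated into 13 triangles, and the number of such triangulations is the Catalan number C_{15−2} = C_13.
C_13 = 742900.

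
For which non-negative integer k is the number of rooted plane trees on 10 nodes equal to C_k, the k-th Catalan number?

Rooted ordered (plane) trees on m nodes have m−1 edges and are counted by C_{m−1}; m = 10 gives C_9.

9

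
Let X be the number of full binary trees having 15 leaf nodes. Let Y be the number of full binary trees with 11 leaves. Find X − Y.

A full binary tree with L leaves has L−1 internal nodes and is counted by C_{L−1}; L = 15 gives C_14. So X = C_14 = 2674440.
A full binary tree with L leaves has L−1 internal nodes and is counted by C_{L−1}; L = 11 gives C_10. So Y = C_10 = 16796.
X − Y = 2674440 − 16796 = 2657644.

2657644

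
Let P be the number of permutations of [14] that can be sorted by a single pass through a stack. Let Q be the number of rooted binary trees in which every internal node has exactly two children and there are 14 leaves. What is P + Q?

Stack-sortable permutations are exactly the 231-avoiding ones, counted by C_n; here n = 14. So P = C_14 = 2674440.
A full binary tree with L leaves has L−1 internal nodes and is counted by C_{L−1}; L = 14 gives C_13. So Q = C_13 = 742900.
P + Q = 2674440 + 742900 = 3417340.

3417340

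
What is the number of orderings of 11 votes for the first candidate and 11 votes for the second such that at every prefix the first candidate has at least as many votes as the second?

Reading a vote for the leader as '(' and for the other as ')' turns such a sequence into a balanced string of 11 pairs, so the count is C_11.
C_11 = C_10 · 2(2·10+1)/(10+2) = 16796 · 42/12 = 58786.

58786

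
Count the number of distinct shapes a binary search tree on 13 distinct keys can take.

742900

Binary trees (left/right distinguished) on n nodes are counted by C_n; here n = 13.
C_13 = C(26,13)/14 = 10400600/14 = 742900.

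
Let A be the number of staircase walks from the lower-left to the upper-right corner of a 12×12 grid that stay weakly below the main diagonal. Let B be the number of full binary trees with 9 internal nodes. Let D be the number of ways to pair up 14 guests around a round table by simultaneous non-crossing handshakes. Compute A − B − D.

Sub-diagonal monotone paths from (0,0) to (12,12) biject with Dyck paths of semilength 12, giving C_12. So A = C_12 = 208012.
Full binary trees with n internal nodes are counted by C_n; here n = 9. So B = C_9 = 4862.
With 14 = 2·7 people, non-crossing handshake pairings are non-crossing perfect matchings on a circle, counted by C_7. So D = C_7 = 429.
A − B − D = 208012 − 4862 − 429 = 202721.

202721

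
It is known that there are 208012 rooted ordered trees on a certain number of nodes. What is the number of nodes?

Rooted ordered trees on m nodes are counted by C_{m−1}. Since C_12 = 208012, the index is 12.
So the index is 12, and the number of nodes is 12 + 1 = 13.

13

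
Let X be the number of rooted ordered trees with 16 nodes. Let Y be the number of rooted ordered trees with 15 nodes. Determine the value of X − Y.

7020405

Rooted ordered (plane) trees on m nodes have m−1 edges and are counted by C_{m−1}; m = 16 gives C_15. So X = C_15 = 9694845.
Rooted ordered (plane) trees on m nodes have m−1 edges and are counted by C_{m−1}; m = 15 gives C_14. So Y = C_14 = 2674440.
X − Y = 9694845 − 2674440 = 7020405.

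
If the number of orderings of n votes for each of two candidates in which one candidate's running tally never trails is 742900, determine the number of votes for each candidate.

13

Such ballot sequences with n votes each are counted by C_n, and C_13 = 742900.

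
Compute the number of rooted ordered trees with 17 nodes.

35357670

Rooted ordered (plane) trees on m nodes have m−1 edges and are counted by C_{m−1}; m = 17 gives C_16.
C_16 = C(32,16)/17 = 601080390/17 = 35357670.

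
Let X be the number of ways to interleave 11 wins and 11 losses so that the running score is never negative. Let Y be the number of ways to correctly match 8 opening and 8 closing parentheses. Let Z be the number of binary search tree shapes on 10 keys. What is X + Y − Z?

Reading a vote for the leader as '(' and for the other as ')' turns such a sequence into a balanced string of 11 pairs, so the count is C_11. So X = C_11 = 58786.
Balanced strings of n pairs of brackets are counted by C_n; here n = 8. So Y = C_8 = 1430.
Binary trees (left/right distinguished) on n nodes are counted by C_n; here n = 10. So Z = C_10 = 16796.
X + Y − Z = 58786 + 1430 − 16796 = 43420.

43420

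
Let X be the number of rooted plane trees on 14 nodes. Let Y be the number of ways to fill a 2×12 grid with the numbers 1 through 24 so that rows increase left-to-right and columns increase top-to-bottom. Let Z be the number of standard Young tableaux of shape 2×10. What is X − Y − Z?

Rooted ordered (plane) trees on m nodes have m−1 edges and are counted by C_{m−1}; m = 14 gives C_13. So X = C_13 = 742900.
Standard Young tableaux of shape 2×n are counted by C_n; here n = 12. So Y = C_12 = 208012.
Standard Young tableaux of shape 2×n are counted by C_n; here n = 10. So Z = C_10 = 16796.
X − Y − Z = 742900 − 208012 − 16796 = 518092.

518092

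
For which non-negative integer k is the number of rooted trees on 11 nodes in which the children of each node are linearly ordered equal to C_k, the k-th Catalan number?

10

A rooted plane tree on 11 nodes has 10 edges, and such trees are counted by C_10.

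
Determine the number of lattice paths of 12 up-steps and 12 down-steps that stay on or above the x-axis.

Dyck paths of semilength n (length 2n) are counted by C_n; here n = 12.
C_12 = 208012.

208012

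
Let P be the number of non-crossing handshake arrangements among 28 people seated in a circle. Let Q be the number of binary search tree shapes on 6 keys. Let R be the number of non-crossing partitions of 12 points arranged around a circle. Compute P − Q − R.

With 28 = 2·14 people, non-crossing handshake pairings are non-crossing perfect matchings on a circle, counted by C_14. So P = C_14 = 2674440.
Rooted binary trees with 6 nodes (each child slot possibly empty) number C_6. So Q = C_6 = 132.
The non-crossing partitions of [12] form a lattice of size C_12. So R = C_12 = 208012.
P − Q − R = 2674440 − 132 − 208012 = 2466296.

2466296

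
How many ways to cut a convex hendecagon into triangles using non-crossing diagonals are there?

4862

Triangulations of a convex m-gon are counted by C_{m−2}; with m = 11 this is C_9.
C_9 = C(18,9)/10 = 48620/10 = 4862.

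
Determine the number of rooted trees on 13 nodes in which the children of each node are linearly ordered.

208012

A rooted plane tree on 13 nodes has 12 edges, and such trees are counted by C_12.
C_12 = 208012.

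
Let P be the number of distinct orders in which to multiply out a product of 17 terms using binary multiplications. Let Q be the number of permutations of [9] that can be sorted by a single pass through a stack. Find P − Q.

35352808

Bracketing 17 factors into binary products is counted by C_{17−1} = C_16. So P = C_16 = 35357670.
Stack-sortable permutations are exactly the 231-avoiding ones, counted by C_n; here n = 9. So Q = C_9 = 4862.
P − Q = 35357670 − 4862 = 35352808.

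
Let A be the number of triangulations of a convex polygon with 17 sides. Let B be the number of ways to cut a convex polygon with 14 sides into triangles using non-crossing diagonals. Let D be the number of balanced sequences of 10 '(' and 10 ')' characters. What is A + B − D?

Triangulations of a convex m-gon are counted by C_{m−2}; with m = 17 this is C_15. So A = C_15 = 9694845.
A convex 14-gon is triangulated into 12 triangles, and the number of such triangulations is the Catalan number C_{14−2} = C_12. So B = C_12 = 208012.
With 10 pairs the number of balanced bracket strings is the Catalan number C_10. So D = C_10 = 16796.
A + B − D = 9694845 + 208012 − 16796 = 9886061.

9886061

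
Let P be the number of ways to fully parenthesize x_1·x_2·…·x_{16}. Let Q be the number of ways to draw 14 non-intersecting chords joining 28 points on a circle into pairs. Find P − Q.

7020405

Bracketing 16 factors into binary products is counted by C_{16−1} = C_15. So P = C_15 = 9694845.
Non-crossing perfect matchings of 2n points on a circle are counted by C_n; with 28 points, n = 14. So Q = C_14 = 2674440.
P − Q = 9694845 − 2674440 = 7020405.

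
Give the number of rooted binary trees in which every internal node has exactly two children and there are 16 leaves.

9694845

Full binary trees with 16 leaves have 16−1 = 15 internal nodes, so there are C_15 of them.
C_15 = C(30,15)/16 = 155117520/16 = 9694845.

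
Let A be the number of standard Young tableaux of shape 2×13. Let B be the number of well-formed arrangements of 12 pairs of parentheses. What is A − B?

Standard Young tableaux of shape 2×n are counted by C_n; here n = 13. So A = C_13 = 742900.
With 12 pairs the number of balanced bracket strings is the Catalan number C_12. So B = C_12 = 208012.
A − B = 742900 − 208012 = 534888.

534888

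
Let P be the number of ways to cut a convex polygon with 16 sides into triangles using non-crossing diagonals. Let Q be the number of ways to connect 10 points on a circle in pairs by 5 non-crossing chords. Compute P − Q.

The number of triangulations of a 16-gon is the Catalan number C_14 (index = sides − 2). So P = C_14 = 2674440.
Non-crossing perfect matchings of 2n points on a circle are counted by C_n; with 10 points, n = 5. So Q = C_5 = 42.
P − Q = 2674440 − 42 = 2674398.

2674398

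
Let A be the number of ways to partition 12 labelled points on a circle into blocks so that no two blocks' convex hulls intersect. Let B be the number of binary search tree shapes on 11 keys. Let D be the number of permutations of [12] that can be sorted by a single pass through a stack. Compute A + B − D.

The non-crossing partitions of [12] form a lattice of size C_12. So A = C_12 = 208012.
There are C_n binary search tree shapes on n keys; with n = 11 that is C_11. So B = C_11 = 58786.
By Knuth's characterisation, the stack-sortable permutations of length 12 are the 231-avoiders, numbering C_12. So D = C_12 = 208012.
A + B − D = 208012 + 58786 − 208012 = 58786.

58786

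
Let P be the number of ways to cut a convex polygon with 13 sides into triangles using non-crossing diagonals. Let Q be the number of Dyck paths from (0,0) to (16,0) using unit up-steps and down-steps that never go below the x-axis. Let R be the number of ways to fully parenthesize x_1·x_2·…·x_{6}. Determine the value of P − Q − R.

57314

A convex 13-gon is triangulated into 11 triangles, and the number of such triangulations is the Catalan number C_{13−2} = C_11. So P = C_11 = 58786.
Dyck paths of semilength n (length 2n) are counted by C_n; here n = 8. So Q = C_8 = 1430.
Ways to associate a product of 6 factors correspond to binary trees on 6 leaves, so the count is C_5. So R = C_5 = 42.
P − Q − R = 58786 − 1430 − 42 = 57314.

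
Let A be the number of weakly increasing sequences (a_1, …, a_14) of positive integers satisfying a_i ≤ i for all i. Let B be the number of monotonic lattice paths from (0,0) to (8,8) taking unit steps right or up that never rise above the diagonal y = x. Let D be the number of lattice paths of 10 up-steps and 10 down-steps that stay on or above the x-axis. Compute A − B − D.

Weakly increasing sequences with a_i ≤ i biject with Dyck paths of semilength 14, so there are C_14. So A = C_14 = 2674440.
Monotone paths in an n×n grid that stay weakly below the diagonal are counted by C_n; here n = 8. So B = C_8 = 1430.
Dyck paths of semilength n (length 2n) are counted by C_n; here n = 10. So D = C_10 = 16796.
A − B − D = 2674440 − 1430 − 16796 = 2656214.

2656214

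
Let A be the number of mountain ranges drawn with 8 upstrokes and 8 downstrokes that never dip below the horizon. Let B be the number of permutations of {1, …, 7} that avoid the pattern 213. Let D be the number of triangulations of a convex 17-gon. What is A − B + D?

Paths of 8 up- and 8 down-steps that never dip below the axis are Dyck paths; their count is C_8. So A = C_8 = 1430.
Permutations of [n] avoiding any single length-3 pattern are counted by C_n; here n = 7. So B = C_7 = 429.
The number of triangulations of a 17-gon is the Catalan number C_15 (index = sides − 2). So D = C_15 = 9694845.
A − B + D = 1430 − 429 + 9694845 = 9695846.

9695846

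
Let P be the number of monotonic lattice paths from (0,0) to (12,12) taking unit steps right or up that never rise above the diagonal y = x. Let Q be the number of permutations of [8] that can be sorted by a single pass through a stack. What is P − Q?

Sub-diagonal monotone paths from (0,0) to (12,12) biject with Dyck paths of semilength 12, giving C_12. So P = C_12 = 208012.
By Knuth's characterisation, the stack-sortable permutations of length 8 are the 231-avoiders, numbering C_8. So Q = C_8 = 1430.
P − Q = 208012 − 1430 = 206582.

206582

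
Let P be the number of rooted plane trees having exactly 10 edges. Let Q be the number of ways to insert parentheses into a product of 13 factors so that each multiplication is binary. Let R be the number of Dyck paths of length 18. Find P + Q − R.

A rooted plane tree with 10 edges has 11 nodes, and the count is C_10. So P = C_10 = 16796.
Bracketing 13 factors into binary products is counted by C_{13−1} = C_12. So Q = C_12 = 208012.
Dyck paths of semilength n (length 2n) are counted by C_n; here n = 9. So R = C_9 = 4862.
P + Q − R = 16796 + 208012 − 4862 = 219946.

219946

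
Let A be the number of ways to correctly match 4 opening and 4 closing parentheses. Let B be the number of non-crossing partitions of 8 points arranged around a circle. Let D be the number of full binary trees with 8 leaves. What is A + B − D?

1015

A balanced arrangement of 4 bracket pairs is a Dyck word of semilength 4, so the count is C_4. So A = C_4 = 14.
Non-crossing partitions of an n-element set are counted by C_n; here n = 8. So B = C_8 = 1430.
A full binary tree with L leaves has L−1 internal nodes and is counted by C_{L−1}; L = 8 gives C_7. So D = C_7 = 429.
A + B − D = 14 + 1430 − 429 = 1015.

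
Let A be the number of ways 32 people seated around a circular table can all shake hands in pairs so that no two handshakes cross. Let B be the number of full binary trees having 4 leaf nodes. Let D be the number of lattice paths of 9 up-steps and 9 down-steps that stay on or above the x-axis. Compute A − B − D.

Non-crossing handshake pairings of 2n people are counted by C_n; 32 people gives n = 16. So A = C_16 = 35357670.
A full binary tree with L leaves has L−1 internal nodes and is counted by C_{L−1}; L = 4 gives C_3. So B = C_3 = 5.
Dyck paths of semilength n (length 2n) are counted by C_n; here n = 9. So D = C_9 = 4862.
A − B − D = 35357670 − 5 − 4862 = 35352803.

35352803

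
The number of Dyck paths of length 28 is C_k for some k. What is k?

Dyck paths of semilength n (length 2n) are counted by C_n; here n = 14.

14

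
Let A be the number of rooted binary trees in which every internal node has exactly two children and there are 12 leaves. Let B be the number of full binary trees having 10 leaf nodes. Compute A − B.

Full binary trees with 12 leaves have 12−1 = 11 internal nodes, so there are C_11 of them. So A = C_11 = 58786.
A full binary tree with L leaves has L−1 internal nodes and is counted by C_{L−1}; L = 10 gives C_9. So B = C_9 = 4862.
A − B = 58786 − 4862 = 53924.

53924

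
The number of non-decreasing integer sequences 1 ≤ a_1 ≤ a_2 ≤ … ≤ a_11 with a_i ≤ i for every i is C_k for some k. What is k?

Weakly increasing sequences with a_i ≤ i biject with Dyck paths of semilength 11, so there are C_11.

11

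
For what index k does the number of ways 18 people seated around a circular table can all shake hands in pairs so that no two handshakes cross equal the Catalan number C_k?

With 18 = 2·9 people, non-crossing handshake pairings are non-crossing perfect matchings on a circle, counted by C_9.

9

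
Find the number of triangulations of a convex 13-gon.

58786

Triangulations of a convex m-gon are counted by C_{m−2}; with m = 13 this is C_11.
C_11 = C(22,11)/12 = 705432/12 = 58786.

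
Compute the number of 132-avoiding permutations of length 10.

16796

Permutations of [n] avoiding any single length-3 pattern are counted by C_n; here n = 10.
C_10 = C_9 · 2(2·9+1)/(9+2) = 4862 · 38/11 = 16796.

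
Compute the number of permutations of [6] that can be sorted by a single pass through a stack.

By Knuth's characterisation, the stack-sortable permutations of length 6 are the 231-avoiders, numbering C_6.
C_6 = 132.

132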